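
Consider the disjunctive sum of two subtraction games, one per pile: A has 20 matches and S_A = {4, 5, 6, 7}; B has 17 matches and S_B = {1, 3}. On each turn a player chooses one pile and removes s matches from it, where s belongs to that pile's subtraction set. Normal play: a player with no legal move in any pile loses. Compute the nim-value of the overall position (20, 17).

3

Pile A, S = {4, 5, 6, 7}:
G(0) = 0
G(1) = mex{} = 0
G(2) = mex{} = 0
G(3) = mex{} = 0
G(4) = mex{0} = 1
G(5) = mex{0,0} = 1
G(6) = mex{0,0,0} = 1
G(7) = mex{0,0,0,0} = 1
G(8) = mex{1,0,0,0} = 2
G(9) = mex{1,1,0,0} = 2
G(10) = mex{1,1,1,0} = 2
G(11) = mex{1,1,1,1} = 0
G(12) = mex{2,1,1,1} = 0
G(13) = mex{2,2,1,1} = 0
G(14) = mex{2,2,2,1} = 0
G(15) = mex{0,2,2,2} = 1
G(16) = mex{0,0,2,2} = 1
G(17) = mex{0,0,0,2} = 1
G(18) = mex{0,0,0,0} = 1
G(19) = mex{1,0,0,0} = 2
G(20) = mex{1,1,0,0} = 2
G_A(20) = 2.
Pile B, S = {1, 3}:
G(0) = 0
G(1) = mex{0} = 1
G(2) = mex{1} = 0
G(3) = mex{0,0} = 1
G(4) = mex{1,1} = 0
G(5) = mex{0,0} = 1
G(6) = mex{1,1} = 0
G(7) = mex{0,0} = 1
G(8) = mex{1,1} = 0
G(9) = mex{0,0} = 1
G(10) = mex{1,1} = 0
G(11) = mex{0,0} = 1
G(12) = mex{1,1} = 0
G(13) = mex{0,0} = 1
G(14) = mex{1,1} = 0
G(15) = mex{0,0} = 1
G(16) = mex{1,1} = 0
G(17) = mex{0,0} = 1
G_B(17) = 1.
Combined Grundy value = 2 ⊕ 1 = 3.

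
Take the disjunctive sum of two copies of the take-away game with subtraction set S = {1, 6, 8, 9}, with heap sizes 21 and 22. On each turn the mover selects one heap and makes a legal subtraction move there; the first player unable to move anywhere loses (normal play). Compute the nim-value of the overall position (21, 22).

1

All heaps use S = {1, 6, 8, 9}:
G(0) = 0
G(1) = mex{0} = 1
G(2) = mex{1} = 0
G(3) = mex{0} = 1
G(4) = mex{1} = 0
G(5) = mex{0} = 1
G(6) = mex{1,0} = 2
G(7) = mex{2,1} = 0
G(8) = mex{0,0,0} = 1
G(9) = mex{1,1,1,0} = 2
G(10) = mex{2,0,0,1} = 3
G(11) = mex{3,1,1,0} = 2
G(12) = mex{2,2,0,1} = 3
G(13) = mex{3,0,1,0} = 2
G(14) = mex{2,1,2,1} = 0
G(15) = mex{0,2,0,2} = 1
G(16) = mex{1,3,1,0} = 2
G(17) = mex{2,2,2,1} = 0
G(18) = mex{0,3,3,2} = 1
G(19) = mex{1,2,2,3} = 0
G(20) = mex{0,0,3,2} = 1
G(21) = mex{1,1,2,3} = 0
G(22) = mex{0,2,0,2} = 1
Heap A: G(21) = 0.
Heap B: G(22) = 1.
Combined Grundy value = 0 ⊕ 1 = 1.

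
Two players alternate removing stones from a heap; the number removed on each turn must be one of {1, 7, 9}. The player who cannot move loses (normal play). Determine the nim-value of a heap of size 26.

0

G(0) = 0
G(1) = mex{0} = 1
G(2) = mex{1} = 0
G(3) = mex{0} = 1
G(4) = mex{1} = 0
G(5) = mex{0} = 1
G(6) = mex{1} = 0
G(7) = mex{0,0} = 1
G(8) = mex{1,1} = 0
G(9) = mex{0,0,0} = 1
G(10) = mex{1,1,1} = 0
G(11) = mex{0,0,0} = 1
G(12) = mex{1,1,1} = 0
G(13) = mex{0,0,0} = 1
G(14) = mex{1,1,1} = 0
G(15) = mex{0,0,0} = 1
G(16) = mex{1,1,1} = 0
G(17) = mex{0,0,0} = 1
G(18) = mex{1,1,1} = 0
G(19) = mex{0,0,0} = 1
G(20) = mex{1,1,1} = 0
G(21) = mex{0,0,0} = 1
G(22) = mex{1,1,1} = 0
G(23) = mex{0,0,0} = 1
G(24) = mex{1,1,1} = 0
G(25) = mex{0,0,0} = 1
G(26) = mex{1,1,1} = 0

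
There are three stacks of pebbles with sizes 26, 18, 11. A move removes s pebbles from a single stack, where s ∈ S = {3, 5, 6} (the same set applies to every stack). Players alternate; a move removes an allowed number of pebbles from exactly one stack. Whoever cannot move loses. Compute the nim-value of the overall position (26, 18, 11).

2

All stacks use S = {3, 5, 6}:
G(0) = 0
G(1) = mex{} = 0
G(2) = mex{} = 0
G(3) = mex{0} = 1
G(4) = mex{0} = 1
G(5) = mex{0,0} = 1
G(6) = mex{1,0,0} = 2
G(7) = mex{1,0,0} = 2
G(8) = mex{1,1,0} = 2
G(9) = mex{2,1,1} = 0
G(10) = mex{2,1,1} = 0
G(11) = mex{2,2,1} = 0
G(12) = mex{0,2,2} = 1
G(13) = mex{0,2,2} = 1
G(14) = mex{0,0,2} = 1
G(15) = mex{1,0,0} = 2
G(16) = mex{1,0,0} = 2
G(17) = mex{1,1,0} = 2
G(18) = mex{2,1,1} = 0
G(19) = mex{2,1,1} = 0
G(20) = mex{2,2,1} = 0
G(21) = mex{0,2,2} = 1
G(22) = mex{0,2,2} = 1
G(23) = mex{0,0,2} = 1
G(24) = mex{1,0,0} = 2
G(25) = mex{1,0,0} = 2
G(26) = mex{1,1,0} = 2
Stack A: G(26) = 2.
Stack B: G(18) = 0.
Stack C: G(11) = 0.
Combined Grundy value = 2 ⊕ 0 ⊕ 0 = 2.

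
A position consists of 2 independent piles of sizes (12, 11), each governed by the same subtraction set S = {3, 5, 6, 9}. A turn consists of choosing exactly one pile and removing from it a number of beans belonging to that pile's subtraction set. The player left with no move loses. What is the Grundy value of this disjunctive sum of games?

3

All piles use S = {3, 5, 6, 9}:
n :  0  1  2  3  4  5  6  7  8  9 10 11 12
G :  0  0  0  1  1  1  2  2  2  3  3  3  0
Pile A: G(12) = 0.
Pile B: G(11) = 3.
Combined Grundy value = 0 ⊕ 3 = 3.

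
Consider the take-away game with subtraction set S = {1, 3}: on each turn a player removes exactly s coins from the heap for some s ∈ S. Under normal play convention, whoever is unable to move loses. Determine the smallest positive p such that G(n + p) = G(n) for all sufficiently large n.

2

G(0) = 0
G(1) = mex{0} = 1
G(2) = mex{1} = 0
G(3) = mex{0,0} = 1
G(4) = mex{1,1} = 0
G(5) = mex{0,0} = 1
G(6) = mex{1,1} = 0
G(7) = mex{0,0} = 1
G(8) = mex{1,1} = 0
G(9) = mex{0,0} = 1
G(10) = mex{1,1} = 0
G(11) = mex{0,0} = 1
G(12) = mex{1,1} = 0
G(13) = mex{0,0} = 1
G(14) = mex{1,1} = 0
G(n+2) = G(n) holds for n = 0,…,2 (a full window of length max(S) = 3), so the sequence is purely periodic with period 2.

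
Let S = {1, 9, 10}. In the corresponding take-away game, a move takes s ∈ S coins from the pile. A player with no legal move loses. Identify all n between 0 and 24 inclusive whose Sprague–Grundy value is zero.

G(0) = 0
G(1) = mex{0} = 1
G(2) = mex{1} = 0
G(3) = mex{0} = 1
G(4) = mex{1} = 0
G(5) = mex{0} = 1
G(6) = mex{1} = 0
G(7) = mex{0} = 1
G(8) = mex{1} = 0
G(9) = mex{0,0} = 1
G(10) = mex{1,1,0} = 2
G(11) = mex{2,0,1} = 3
G(12) = mex{3,1,0} = 2
G(13) = mex{2,0,1} = 3
G(14) = mex{3,1,0} = 2
G(15) = mex{2,0,1} = 3
G(16) = mex{3,1,0} = 2
G(17) = mex{2,0,1} = 3
G(18) = mex{3,1,0} = 2
G(19) = mex{2,2,1} = 0
G(20) = mex{0,3,2} = 1
G(21) = mex{1,2,3} = 0
G(22) = mex{0,3,2} = 1
G(23) = mex{1,2,3} = 0
G(24) = mex{0,3,2} = 1
P-positions are exactly the n with G(n) = 0.

0, 2, 4, 6, 8, 19, 21, 23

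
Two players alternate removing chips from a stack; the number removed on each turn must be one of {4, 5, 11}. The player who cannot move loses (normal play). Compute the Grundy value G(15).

G(0) = 0
G(1) = mex{} = 0
G(2) = mex{} = 0
G(3) = mex{} = 0
G(4) = mex{0} = 1
G(5) = mex{0,0} = 1
G(6) = mex{0,0} = 1
G(7) = mex{0,0} = 1
G(8) = mex{1,0} = 2
G(9) = mex{1,1} = 0
G(10) = mex{1,1} = 0
G(11) = mex{1,1,0} = 2
G(12) = mex{2,1,0} = 3
G(13) = mex{0,2,0} = 1
G(14) = mex{0,0,0} = 1
G(15) = mex{2,0,1} = 3

3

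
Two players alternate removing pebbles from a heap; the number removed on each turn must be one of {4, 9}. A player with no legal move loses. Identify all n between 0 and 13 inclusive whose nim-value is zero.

n :  0  1  2  3  4  5  6  7  8  9 10 11 12 13
G :  0  0  0  0  1  1  1  1  0  2  2  2  1  0
P-positions are exactly the n with G(n) = 0.

0, 1, 2, 3, 8, 13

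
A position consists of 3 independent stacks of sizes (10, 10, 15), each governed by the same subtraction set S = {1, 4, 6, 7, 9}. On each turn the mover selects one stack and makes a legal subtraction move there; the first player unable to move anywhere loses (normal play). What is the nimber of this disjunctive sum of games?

All stacks use S = {1, 4, 6, 7, 9}:
G(0) = 0
G(1) = mex{0} = 1
G(2) = mex{1} = 0
G(3) = mex{0} = 1
G(4) = mex{1,0} = 2
G(5) = mex{2,1} = 0
G(6) = mex{0,0,0} = 1
G(7) = mex{1,1,1,0} = 2
G(8) = mex{2,2,0,1} = 3
G(9) = mex{3,0,1,0,0} = 2
G(10) = mex{2,1,2,1,1} = 0
G(11) = mex{0,2,0,2,0} = 1
G(12) = mex{1,3,1,0,1} = 2
G(13) = mex{2,2,2,1,2} = 0
G(14) = mex{0,0,3,2,0} = 1
G(15) = mex{1,1,2,3,1} = 0
Stack A: G(10) = 0.
Stack B: G(10) = 0.
Stack C: G(15) = 0.
Combined Grundy value = 0 ⊕ 0 ⊕ 0 = 0.

0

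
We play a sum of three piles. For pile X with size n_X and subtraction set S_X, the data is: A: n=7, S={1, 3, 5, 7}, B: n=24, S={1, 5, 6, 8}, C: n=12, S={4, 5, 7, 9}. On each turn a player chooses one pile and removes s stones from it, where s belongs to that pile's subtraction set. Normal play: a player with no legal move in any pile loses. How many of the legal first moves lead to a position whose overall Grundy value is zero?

Pile A, S = {1, 3, 5, 7}:
G(0) = 0
G(1) = mex{0} = 1
G(2) = mex{1} = 0
G(3) = mex{0,0} = 1
G(4) = mex{1,1} = 0
G(5) = mex{0,0,0} = 1
G(6) = mex{1,1,1} = 0
G(7) = mex{0,0,0,0} = 1
G_A(7) = 1.
Pile B, S = {1, 5, 6, 8}:
n :  0  1  2  3  4  5  6  7  8  9 10 11 12 13 14 15 16 17 18 19 20 21 22 23 24
G :  0  1  0  1  0  1  2  3  2  3  2  0  1  0  1  0  1  2  3  2  3  2  0  1  0
G_B(24) = 0.
Pile C, S = {4, 5, 7, 9}:
n :  0  1  2  3  4  5  6  7  8  9 10 11 12
G :  0  0  0  0  1  1  1  1  2  2  2  2  3
G_C(12) = 3.
Combined Grundy value = 1 ⊕ 0 ⊕ 3 = 2.
A winning move leaves total XOR = 0, i.e. changes one component's Grundy value g to g ⊕ X where X is the current total.
Pile A: need g' = 1⊕2 = 3. Options: 7−1→G=0, 7−3→G=0, 7−5→G=0, 7−7→G=0. Hits: 0.
Pile B: need g' = 0⊕2 = 2. Options: 24−1→G=1, 24−5→G=2, 24−6→G=3, 24−8→G=1. Hits: 1.
Pile C: need g' = 3⊕2 = 1. Options: 12−4→G=2, 12−5→G=1, 12−7→G=1, 12−9→G=0. Hits: 2.

3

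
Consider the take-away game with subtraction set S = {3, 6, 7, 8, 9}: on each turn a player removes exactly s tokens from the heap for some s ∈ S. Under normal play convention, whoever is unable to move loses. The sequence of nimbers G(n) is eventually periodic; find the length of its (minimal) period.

12

n :  0  1  2  3  4  5  6  7  8  9 10 11 12 13 14 15 16 17 18 19 20 21 22 23 24 25
G :  0  0  0  1  1  1  2  2  2  3  3  3  0  0  0  1  1  1  2  2  2  3  3  3  0  0
G(n+12) = G(n) holds for n = 0,…,8 (a full window of length max(S) = 9), so the sequence is purely periodic with period 12.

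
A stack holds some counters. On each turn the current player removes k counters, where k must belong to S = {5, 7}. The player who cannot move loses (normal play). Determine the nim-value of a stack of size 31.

n :  0  1  2  3  4  5  6  7  8  9 10 11 12 13 14 15 16 17 18 19 20 21 22 23 24 25 26 27 28 29 30 31
G :  0  0  0  0  0  1  1  1  1  1  2  2  0  0  0  0  0  1  1  1  1  1  2  2  0  0  0  0  0  1  1  1

1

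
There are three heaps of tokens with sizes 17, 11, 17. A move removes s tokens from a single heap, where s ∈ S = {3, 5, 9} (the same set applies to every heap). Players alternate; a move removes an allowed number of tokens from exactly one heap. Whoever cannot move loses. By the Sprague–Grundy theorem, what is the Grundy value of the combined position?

1

All heaps use S = {3, 5, 9}:
n :  0  1  2  3  4  5  6  7  8  9 10 11 12 13 14 15 16 17
G :  0  0  0  1  1  1  2  2  0  3  3  1  0  2  0  1  0  1
Heap A: G(17) = 1.
Heap B: G(11) = 1.
Heap C: G(17) = 1.
Combined Grundy value = 1 ⊕ 1 ⊕ 1 = 1.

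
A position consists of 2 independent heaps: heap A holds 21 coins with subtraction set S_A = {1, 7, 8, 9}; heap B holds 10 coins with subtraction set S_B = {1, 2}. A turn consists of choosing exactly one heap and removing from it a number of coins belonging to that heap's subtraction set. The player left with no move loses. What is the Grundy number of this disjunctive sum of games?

0

Heap A, S = {1, 7, 8, 9}:
n :  0  1  2  3  4  5  6  7  8  9 10 11 12 13 14 15 16 17 18 19 20 21
G :  0  1  0  1  0  1  0  1  2  3  2  3  2  3  2  3  0  1  0  1  0  1
G_A(21) = 1.
Heap B, S = {1, 2}:
G(0) = 0
G(1) = mex{0} = 1
G(2) = mex{1,0} = 2
G(3) = mex{2,1} = 0
G(4) = mex{0,2} = 1
G(5) = mex{1,0} = 2
G(6) = mex{2,1} = 0
G(7) = mex{0,2} = 1
G(8) = mex{1,0} = 2
G(9) = mex{2,1} = 0
G(10) = mex{0,2} = 1
G_B(10) = 1.
Combined Grundy value = 1 ⊕ 1 = 0.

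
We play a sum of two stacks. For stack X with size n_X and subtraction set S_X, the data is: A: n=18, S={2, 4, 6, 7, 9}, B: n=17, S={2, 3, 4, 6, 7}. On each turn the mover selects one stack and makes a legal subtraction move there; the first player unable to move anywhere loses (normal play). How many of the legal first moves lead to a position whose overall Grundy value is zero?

Stack A, S = {2, 4, 6, 7, 9}:
G(0) = 0
G(1) = mex{} = 0
G(2) = mex{0} = 1
G(3) = mex{0} = 1
G(4) = mex{1,0} = 2
G(5) = mex{1,0} = 2
G(6) = mex{2,1,0} = 3
G(7) = mex{2,1,0,0} = 3
G(8) = mex{3,2,1,0} = 4
G(9) = mex{3,2,1,1,0} = 4
G(10) = mex{4,3,2,1,0} = 5
G(11) = mex{4,3,2,2,1} = 0
G(12) = mex{5,4,3,2,1} = 0
G(13) = mex{0,4,3,3,2} = 1
G(14) = mex{0,5,4,3,2} = 1
G(15) = mex{1,0,4,4,3} = 2
G(16) = mex{1,0,5,4,3} = 2
G(17) = mex{2,1,0,5,4} = 3
G(18) = mex{2,1,0,0,4} = 3
G_A(18) = 3.
Stack B, S = {2, 3, 4, 6, 7}:
n :  0  1  2  3  4  5  6  7  8  9 10 11 12 13 14 15 16 17
G :  0  0  1  1  2  2  3  3  4  0  0  1  1  2  2  3  3  4
G_B(17) = 4.
Combined Grundy value = 3 ⊕ 4 = 7.
A winning move leaves total XOR = 0, i.e. changes one component's Grundy value g to g ⊕ X where X is the current total.
Stack A: need g' = 3⊕7 = 4. Options: 18−2→G=2, 18−4→G=1, 18−6→G=0, 18−7→G=0, 18−9→G=4. Hits: 1.
Stack B: need g' = 4⊕7 = 3. Options: 17−2→G=3, 17−3→G=2, 17−4→G=2, 17−6→G=1, 17−7→G=0. Hits: 1.

2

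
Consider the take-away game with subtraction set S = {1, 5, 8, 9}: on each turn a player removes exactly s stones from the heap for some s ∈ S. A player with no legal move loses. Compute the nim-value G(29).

3

n :  0  1  2  3  4  5  6  7  8  9 10 11 12 13 14 15 16 17 18 19 20 21 22 23 24 25 26 27 28 29
G :  0  1  0  1  0  1  0  1  2  3  2  3  2  3  2  3  0  1  0  1  0  1  0  1  2  3  2  3  2  3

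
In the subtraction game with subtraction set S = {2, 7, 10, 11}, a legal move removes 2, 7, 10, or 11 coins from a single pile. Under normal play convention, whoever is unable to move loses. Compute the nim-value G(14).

n :  0  1  2  3  4  5  6  7  8  9 10 11 12 13 14
G :  0  0  1  1  0  0  1  1  2  0  3  1  2  0  3

3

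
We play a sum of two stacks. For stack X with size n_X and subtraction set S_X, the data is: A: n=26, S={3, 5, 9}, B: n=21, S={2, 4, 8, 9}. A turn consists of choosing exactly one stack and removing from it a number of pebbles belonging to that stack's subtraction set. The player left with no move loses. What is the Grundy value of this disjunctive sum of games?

Stack A, S = {3, 5, 9}:
n :  0  1  2  3  4  5  6  7  8  9 10 11 12 13 14 15 16 17 18 19 20 21 22 23 24 25 26
G :  0  0  0  1  1  1  2  2  0  3  3  1  0  2  0  1  0  1  0  1  0  1  0  1  0  1  0
G_A(26) = 0.
Stack B, S = {2, 4, 8, 9}:
n :  0  1  2  3  4  5  6  7  8  9 10 11 12 13 14 15 16 17 18 19 20 21
G :  0  0  1  1  2  2  0  0  1  1  2  2  0  0  1  1  2  2  0  0  1  1
G_B(21) = 1.
Combined Grundy value = 0 ⊕ 1 = 1.

1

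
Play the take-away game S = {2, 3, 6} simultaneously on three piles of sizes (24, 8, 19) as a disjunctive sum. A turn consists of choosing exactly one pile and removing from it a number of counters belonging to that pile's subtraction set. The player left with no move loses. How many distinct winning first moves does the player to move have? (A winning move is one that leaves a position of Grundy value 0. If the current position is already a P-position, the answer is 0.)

3

All piles use S = {2, 3, 6}:
n :  0  1  2  3  4  5  6  7  8  9 10 11 12 13 14 15 16 17 18 19 20 21 22 23 24
G :  0  0  1  1  2  0  3  1  2  0  0  1  1  2  0  3  1  2  0  0  1  1  2  0  3
Pile A: G(24) = 3.
Pile B: G(8) = 2.
Pile C: G(19) = 0.
Combined Grundy value = 3 ⊕ 2 ⊕ 0 = 1.
A winning move leaves total XOR = 0, i.e. changes one component's Grundy value g to g ⊕ X where X is the current total.
Pile A: need g' = 3⊕1 = 2. Options: 24−2→G=2, 24−3→G=1, 24−6→G=0. Hits: 1.
Pile B: need g' = 2⊕1 = 3. Options: 8−2→G=3, 8−3→G=0, 8−6→G=1. Hits: 1.
Pile C: need g' = 0⊕1 = 1. Options: 19−2→G=2, 19−3→G=1, 19−6→G=2. Hits: 1.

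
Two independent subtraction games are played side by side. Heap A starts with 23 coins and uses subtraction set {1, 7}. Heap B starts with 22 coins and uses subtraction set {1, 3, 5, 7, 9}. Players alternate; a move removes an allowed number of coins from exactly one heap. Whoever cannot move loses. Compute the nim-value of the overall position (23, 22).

Heap A, S = {1, 7}:
G(0) = 0
G(1) = mex{0} = 1
G(2) = mex{1} = 0
G(3) = mex{0} = 1
G(4) = mex{1} = 0
G(5) = mex{0} = 1
G(6) = mex{1} = 0
G(7) = mex{0,0} = 1
G(8) = mex{1,1} = 0
G(9) = mex{0,0} = 1
G(10) = mex{1,1} = 0
G(11) = mex{0,0} = 1
G(12) = mex{1,1} = 0
G(13) = mex{0,0} = 1
G(14) = mex{1,1} = 0
G(15) = mex{0,0} = 1
G(16) = mex{1,1} = 0
G(17) = mex{0,0} = 1
G(18) = mex{1,1} = 0
G(19) = mex{0,0} = 1
G(20) = mex{1,1} = 0
G(21) = mex{0,0} = 1
G(22) = mex{1,1} = 0
G(23) = mex{0,0} = 1
G_A(23) = 1.
Heap B, S = {1, 3, 5, 7, 9}:
n :  0  1  2  3  4  5  6  7  8  9 10 11 12 13 14 15 16 17 18 19 20 21 22
G :  0  1  0  1  0  1  0  1  0  1  0  1  0  1  0  1  0  1  0  1  0  1  0
G_B(22) = 0.
Combined Grundy value = 1 ⊕ 0 = 1.

1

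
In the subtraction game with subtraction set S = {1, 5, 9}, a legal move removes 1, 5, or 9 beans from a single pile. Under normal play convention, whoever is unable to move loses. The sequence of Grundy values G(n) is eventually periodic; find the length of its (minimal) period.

2

G(0) = 0
G(1) = mex{0} = 1
G(2) = mex{1} = 0
G(3) = mex{0} = 1
G(4) = mex{1} = 0
G(5) = mex{0,0} = 1
G(6) = mex{1,1} = 0
G(7) = mex{0,0} = 1
G(8) = mex{1,1} = 0
G(9) = mex{0,0,0} = 1
G(10) = mex{1,1,1} = 0
G(11) = mex{0,0,0} = 1
G(12) = mex{1,1,1} = 0
G(13) = mex{0,0,0} = 1
G(14) = mex{1,1,1} = 0
G(n+2) = G(n) holds for n = 0,…,8 (a full window of length max(S) = 9), so the sequence is purely periodic with period 2.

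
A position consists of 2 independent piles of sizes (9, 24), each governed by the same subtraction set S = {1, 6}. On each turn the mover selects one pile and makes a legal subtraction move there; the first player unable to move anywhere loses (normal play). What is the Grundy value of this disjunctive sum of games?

1

All piles use S = {1, 6}:
n :  0  1  2  3  4  5  6  7  8  9 10 11 12 13 14 15 16 17 18 19 20 21 22 23 24
G :  0  1  0  1  0  1  2  0  1  0  1  0  1  2  0  1  0  1  0  1  2  0  1  0  1
Pile A: G(9) = 0.
Pile B: G(24) = 1.
Combined Grundy value = 0 ⊕ 1 = 1.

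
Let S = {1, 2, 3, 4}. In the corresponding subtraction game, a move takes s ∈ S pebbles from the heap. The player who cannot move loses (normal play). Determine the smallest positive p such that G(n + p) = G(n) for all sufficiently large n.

n :  0  1  2  3  4  5  6  7  8  9 10 11 12 13 14
G :  0  1  2  3  4  0  1  2  3  4  0  1  2  3  4
G(n+5) = G(n) holds for n = 0,…,3 (a full window of length max(S) = 4), so the sequence is purely periodic with period 5.

5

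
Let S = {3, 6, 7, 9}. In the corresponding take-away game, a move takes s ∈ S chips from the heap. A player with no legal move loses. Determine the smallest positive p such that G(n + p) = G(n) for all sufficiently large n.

12

n :  0  1  2  3  4  5  6  7  8  9 10 11 12 13 14 15 16 17 18 19 20 21 22 23 24 25
G :  0  0  0  1  1  1  2  2  2  3  3  3  0  0  0  1  1  1  2  2  2  3  3  3  0  0
G(n+12) = G(n) holds for n = 0,…,8 (a full window of length max(S) = 9), so the sequence is purely periodic with period 12.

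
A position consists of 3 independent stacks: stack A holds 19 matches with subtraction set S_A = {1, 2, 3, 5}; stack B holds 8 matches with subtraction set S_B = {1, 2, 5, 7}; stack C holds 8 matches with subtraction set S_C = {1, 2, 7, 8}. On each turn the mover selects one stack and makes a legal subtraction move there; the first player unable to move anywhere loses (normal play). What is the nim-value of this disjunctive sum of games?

Stack A, S = {1, 2, 3, 5}:
n :  0  1  2  3  4  5  6  7  8  9 10 11 12 13 14 15 16 17 18 19
G :  0  1  2  3  0  1  2  3  0  1  2  3  0  1  2  3  0  1  2  3
G_A(19) = 3.
Stack B, S = {1, 2, 5, 7}:
n : 0 1 2 3 4 5 6 7 8
G : 0 1 2 0 1 2 0 1 2
G_B(8) = 2.
Stack C, S = {1, 2, 7, 8}:
G(0) = 0
G(1) = mex{0} = 1
G(2) = mex{1,0} = 2
G(3) = mex{2,1} = 0
G(4) = mex{0,2} = 1
G(5) = mex{1,0} = 2
G(6) = mex{2,1} = 0
G(7) = mex{0,2,0} = 1
G(8) = mex{1,0,1,0} = 2
G_C(8) = 2.
Combined Grundy value = 3 ⊕ 2 ⊕ 2 = 3.

3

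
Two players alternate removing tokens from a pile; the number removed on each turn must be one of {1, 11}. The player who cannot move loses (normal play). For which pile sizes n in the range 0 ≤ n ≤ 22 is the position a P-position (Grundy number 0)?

G(0) = 0
G(1) = mex{0} = 1
G(2) = mex{1} = 0
G(3) = mex{0} = 1
G(4) = mex{1} = 0
G(5) = mex{0} = 1
G(6) = mex{1} = 0
G(7) = mex{0} = 1
G(8) = mex{1} = 0
G(9) = mex{0} = 1
G(10) = mex{1} = 0
G(11) = mex{0,0} = 1
G(12) = mex{1,1} = 0
G(13) = mex{0,0} = 1
G(14) = mex{1,1} = 0
G(15) = mex{0,0} = 1
G(16) = mex{1,1} = 0
G(17) = mex{0,0} = 1
G(18) = mex{1,1} = 0
G(19) = mex{0,0} = 1
G(20) = mex{1,1} = 0
G(21) = mex{0,0} = 1
G(22) = mex{1,1} = 0
P-positions are exactly the n with G(n) = 0.

0, 2, 4, 6, 8, 10, 12, 14, 16, 18, 20, 22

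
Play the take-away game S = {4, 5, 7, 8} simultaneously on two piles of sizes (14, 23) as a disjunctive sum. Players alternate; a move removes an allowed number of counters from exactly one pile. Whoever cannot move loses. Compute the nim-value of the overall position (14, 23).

All piles use S = {4, 5, 7, 8}:
G(0) = 0
G(1) = mex{} = 0
G(2) = mex{} = 0
G(3) = mex{} = 0
G(4) = mex{0} = 1
G(5) = mex{0,0} = 1
G(6) = mex{0,0} = 1
G(7) = mex{0,0,0} = 1
G(8) = mex{1,0,0,0} = 2
G(9) = mex{1,1,0,0} = 2
G(10) = mex{1,1,0,0} = 2
G(11) = mex{1,1,1,0} = 2
G(12) = mex{2,1,1,1} = 0
G(13) = mex{2,2,1,1} = 0
G(14) = mex{2,2,1,1} = 0
G(15) = mex{2,2,2,1} = 0
G(16) = mex{0,2,2,2} = 1
G(17) = mex{0,0,2,2} = 1
G(18) = mex{0,0,2,2} = 1
G(19) = mex{0,0,0,2} = 1
G(20) = mex{1,0,0,0} = 2
G(21) = mex{1,1,0,0} = 2
G(22) = mex{1,1,0,0} = 2
G(23) = mex{1,1,1,0} = 2
Pile A: G(14) = 0.
Pile B: G(23) = 2.
Combined Grundy value = 0 ⊕ 2 = 2.

2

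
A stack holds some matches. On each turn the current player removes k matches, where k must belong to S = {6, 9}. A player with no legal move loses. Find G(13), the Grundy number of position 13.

G(0) = 0
G(1) = mex{} = 0
G(2) = mex{} = 0
G(3) = mex{} = 0
G(4) = mex{} = 0
G(5) = mex{} = 0
G(6) = mex{0} = 1
G(7) = mex{0} = 1
G(8) = mex{0} = 1
G(9) = mex{0,0} = 1
G(10) = mex{0,0} = 1
G(11) = mex{0,0} = 1
G(12) = mex{1,0} = 2
G(13) = mex{1,0} = 2

2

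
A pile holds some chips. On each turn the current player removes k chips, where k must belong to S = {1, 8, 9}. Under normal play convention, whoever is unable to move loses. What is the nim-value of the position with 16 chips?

n :  0  1  2  3  4  5  6  7  8  9 10 11 12 13 14 15 16
G :  0  1  0  1  0  1  0  1  2  3  2  3  2  3  2  3  0

0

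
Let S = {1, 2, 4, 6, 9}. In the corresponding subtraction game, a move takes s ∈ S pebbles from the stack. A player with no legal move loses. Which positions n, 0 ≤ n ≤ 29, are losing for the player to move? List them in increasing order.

0, 3, 8, 11, 16, 19, 24, 27

G(0) = 0
G(1) = mex{0} = 1
G(2) = mex{1,0} = 2
G(3) = mex{2,1} = 0
G(4) = mex{0,2,0} = 1
G(5) = mex{1,0,1} = 2
G(6) = mex{2,1,2,0} = 3
G(7) = mex{3,2,0,1} = 4
G(8) = mex{4,3,1,2} = 0
G(9) = mex{0,4,2,0,0} = 1
G(10) = mex{1,0,3,1,1} = 2
G(11) = mex{2,1,4,2,2} = 0
G(12) = mex{0,2,0,3,0} = 1
G(13) = mex{1,0,1,4,1} = 2
G(14) = mex{2,1,2,0,2} = 3
G(15) = mex{3,2,0,1,3} = 4
G(16) = mex{4,3,1,2,4} = 0
G(17) = mex{0,4,2,0,0} = 1
G(18) = mex{1,0,3,1,1} = 2
G(19) = mex{2,1,4,2,2} = 0
G(20) = mex{0,2,0,3,0} = 1
G(21) = mex{1,0,1,4,1} = 2
G(22) = mex{2,1,2,0,2} = 3
G(23) = mex{3,2,0,1,3} = 4
G(24) = mex{4,3,1,2,4} = 0
G(25) = mex{0,4,2,0,0} = 1
G(26) = mex{1,0,3,1,1} = 2
G(27) = mex{2,1,4,2,2} = 0
G(28) = mex{0,2,0,3,0} = 1
G(29) = mex{1,0,1,4,1} = 2
P-positions are exactly the n with G(n) = 0.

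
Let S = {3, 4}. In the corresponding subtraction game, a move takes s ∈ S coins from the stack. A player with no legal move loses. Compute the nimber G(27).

G(0) = 0
G(1) = mex{} = 0
G(2) = mex{} = 0
G(3) = mex{0} = 1
G(4) = mex{0,0} = 1
G(5) = mex{0,0} = 1
G(6) = mex{1,0} = 2
G(7) = mex{1,1} = 0
G(8) = mex{1,1} = 0
G(9) = mex{2,1} = 0
G(10) = mex{0,2} = 1
G(11) = mex{0,0} = 1
G(12) = mex{0,0} = 1
G(13) = mex{1,0} = 2
G(14) = mex{1,1} = 0
G(15) = mex{1,1} = 0
G(16) = mex{2,1} = 0
G(17) = mex{0,2} = 1
G(18) = mex{0,0} = 1
G(19) = mex{0,0} = 1
G(20) = mex{1,0} = 2
G(21) = mex{1,1} = 0
G(22) = mex{1,1} = 0
G(23) = mex{2,1} = 0
G(24) = mex{0,2} = 1
G(25) = mex{0,0} = 1
G(26) = mex{0,0} = 1
G(27) = mex{1,0} = 2

2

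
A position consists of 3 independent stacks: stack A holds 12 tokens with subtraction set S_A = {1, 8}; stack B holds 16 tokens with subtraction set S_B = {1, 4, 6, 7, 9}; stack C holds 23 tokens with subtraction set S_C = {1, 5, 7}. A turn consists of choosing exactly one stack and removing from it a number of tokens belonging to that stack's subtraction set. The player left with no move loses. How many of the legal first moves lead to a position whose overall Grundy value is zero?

Stack A, S = {1, 8}:
n :  0  1  2  3  4  5  6  7  8  9 10 11 12
G :  0  1  0  1  0  1  0  1  2  0  1  0  1
G_A(12) = 1.
Stack B, S = {1, 4, 6, 7, 9}:
n :  0  1  2  3  4  5  6  7  8  9 10 11 12 13 14 15 16
G :  0  1  0  1  2  0  1  2  3  2  0  1  2  0  1  0  1
G_B(16) = 1.
Stack C, S = {1, 5, 7}:
G(0) = 0
G(1) = mex{0} = 1
G(2) = mex{1} = 0
G(3) = mex{0} = 1
G(4) = mex{1} = 0
G(5) = mex{0,0} = 1
G(6) = mex{1,1} = 0
G(7) = mex{0,0,0} = 1
G(8) = mex{1,1,1} = 0
G(9) = mex{0,0,0} = 1
G(10) = mex{1,1,1} = 0
G(11) = mex{0,0,0} = 1
G(12) = mex{1,1,1} = 0
G(13) = mex{0,0,0} = 1
G(14) = mex{1,1,1} = 0
G(15) = mex{0,0,0} = 1
G(16) = mex{1,1,1} = 0
G(17) = mex{0,0,0} = 1
G(18) = mex{1,1,1} = 0
G(19) = mex{0,0,0} = 1
G(20) = mex{1,1,1} = 0
G(21) = mex{0,0,0} = 1
G(22) = mex{1,1,1} = 0
G(23) = mex{0,0,0} = 1
G_C(23) = 1.
Combined Grundy value = 1 ⊕ 1 ⊕ 1 = 1.
A winning move leaves total XOR = 0, i.e. changes one component's Grundy value g to g ⊕ X where X is the current total.
Stack A: need g' = 1⊕1 = 0. Options: 12−1→G=0, 12−8→G=0. Hits: 2.
Stack B: need g' = 1⊕1 = 0. Options: 16−1→G=0, 16−4→G=2, 16−6→G=0, 16−7→G=2, 16−9→G=2. Hits: 2.
Stack C: need g' = 1⊕1 = 0. Options: 23−1→G=0, 23−5→G=0, 23−7→G=0. Hits: 3.

7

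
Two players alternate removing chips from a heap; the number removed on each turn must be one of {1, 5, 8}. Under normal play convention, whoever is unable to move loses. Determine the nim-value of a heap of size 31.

n :  0  1  2  3  4  5  6  7  8  9 10 11 12 13 14 15 16 17 18 19 20 21 22 23 24 25 26 27 28 29 30 31
G :  0  1  0  1  0  1  0  1  2  3  2  3  2  0  1  0  1  0  1  0  1  2  3  2  3  2  0  1  0  1  0  1

1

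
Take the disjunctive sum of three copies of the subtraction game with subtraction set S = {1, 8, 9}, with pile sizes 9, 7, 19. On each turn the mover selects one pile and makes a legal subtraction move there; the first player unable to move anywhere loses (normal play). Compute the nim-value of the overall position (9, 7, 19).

3

All piles use S = {1, 8, 9}:
G(0) = 0
G(1) = mex{0} = 1
G(2) = mex{1} = 0
G(3) = mex{0} = 1
G(4) = mex{1} = 0
G(5) = mex{0} = 1
G(6) = mex{1} = 0
G(7) = mex{0} = 1
G(8) = mex{1,0} = 2
G(9) = mex{2,1,0} = 3
G(10) = mex{3,0,1} = 2
G(11) = mex{2,1,0} = 3
G(12) = mex{3,0,1} = 2
G(13) = mex{2,1,0} = 3
G(14) = mex{3,0,1} = 2
G(15) = mex{2,1,0} = 3
G(16) = mex{3,2,1} = 0
G(17) = mex{0,3,2} = 1
G(18) = mex{1,2,3} = 0
G(19) = mex{0,3,2} = 1
Pile A: G(9) = 3.
Pile B: G(7) = 1.
Pile C: G(19) = 1.
Combined Grundy value = 3 ⊕ 1 ⊕ 1 = 3.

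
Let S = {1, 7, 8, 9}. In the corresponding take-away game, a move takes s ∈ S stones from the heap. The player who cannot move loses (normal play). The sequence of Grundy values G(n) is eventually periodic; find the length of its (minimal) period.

16

n :  0  1  2  3  4  5  6  7  8  9 10 11 12 13 14 15 16 17 18 19 20 21 22 23 24 25 26 27 28 29 30 31 32 33
G :  0  1  0  1  0  1  0  1  2  3  2  3  2  3  2  3  0  1  0  1  0  1  0  1  2  3  2  3  2  3  2  3  0  1
G(n+16) = G(n) holds for n = 0,…,8 (a full window of length max(S) = 9), so the sequence is purely periodic with period 16.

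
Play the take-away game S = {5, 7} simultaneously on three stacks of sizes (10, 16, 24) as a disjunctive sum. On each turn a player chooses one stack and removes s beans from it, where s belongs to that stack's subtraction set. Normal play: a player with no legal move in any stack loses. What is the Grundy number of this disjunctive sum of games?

2

All stacks use S = {5, 7}:
G(0) = 0
G(1) = mex{} = 0
G(2) = mex{} = 0
G(3) = mex{} = 0
G(4) = mex{} = 0
G(5) = mex{0} = 1
G(6) = mex{0} = 1
G(7) = mex{0,0} = 1
G(8) = mex{0,0} = 1
G(9) = mex{0,0} = 1
G(10) = mex{1,0} = 2
G(11) = mex{1,0} = 2
G(12) = mex{1,1} = 0
G(13) = mex{1,1} = 0
G(14) = mex{1,1} = 0
G(15) = mex{2,1} = 0
G(16) = mex{2,1} = 0
G(17) = mex{0,2} = 1
G(18) = mex{0,2} = 1
G(19) = mex{0,0} = 1
G(20) = mex{0,0} = 1
G(21) = mex{0,0} = 1
G(22) = mex{1,0} = 2
G(23) = mex{1,0} = 2
G(24) = mex{1,1} = 0
Stack A: G(10) = 2.
Stack B: G(16) = 0.
Stack C: G(24) = 0.
Combined Grundy value = 2 ⊕ 0 ⊕ 0 = 2.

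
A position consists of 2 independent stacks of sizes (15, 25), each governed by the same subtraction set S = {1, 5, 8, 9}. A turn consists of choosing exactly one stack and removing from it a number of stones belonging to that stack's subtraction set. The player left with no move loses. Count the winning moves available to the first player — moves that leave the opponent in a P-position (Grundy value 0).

All stacks use S = {1, 5, 8, 9}:
n :  0  1  2  3  4  5  6  7  8  9 10 11 12 13 14 15 16 17 18 19 20 21 22 23 24 25
G :  0  1  0  1  0  1  0  1  2  3  2  3  2  3  2  3  0  1  0  1  0  1  0  1  2  3
Stack A: G(15) = 3.
Stack B: G(25) = 3.
Combined Grundy value = 3 ⊕ 3 = 0.
A winning move leaves total XOR = 0, i.e. changes one component's Grundy value g to g ⊕ X where X is the current total.
Stack A: target g' = 3⊕0 = 3, but every legal move changes the Grundy value (mex property), so 0 moves.
Stack B: target g' = 3⊕0 = 3, but every legal move changes the Grundy value (mex property), so 0 moves.

0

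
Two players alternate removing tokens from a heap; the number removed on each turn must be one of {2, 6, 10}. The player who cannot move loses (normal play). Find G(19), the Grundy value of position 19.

n :  0  1  2  3  4  5  6  7  8  9 10 11 12 13 14 15 16 17 18 19
G :  0  0  1  1  0  0  1  1  0  0  1  1  0  0  1  1  0  0  1  1

1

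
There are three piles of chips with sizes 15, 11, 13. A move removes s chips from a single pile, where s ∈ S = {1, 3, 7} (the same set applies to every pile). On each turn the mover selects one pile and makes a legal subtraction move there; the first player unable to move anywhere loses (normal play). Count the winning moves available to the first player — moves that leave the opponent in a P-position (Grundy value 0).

All piles use S = {1, 3, 7}:
G(0) = 0
G(1) = mex{0} = 1
G(2) = mex{1} = 0
G(3) = mex{0,0} = 1
G(4) = mex{1,1} = 0
G(5) = mex{0,0} = 1
G(6) = mex{1,1} = 0
G(7) = mex{0,0,0} = 1
G(8) = mex{1,1,1} = 0
G(9) = mex{0,0,0} = 1
G(10) = mex{1,1,1} = 0
G(11) = mex{0,0,0} = 1
G(12) = mex{1,1,1} = 0
G(13) = mex{0,0,0} = 1
G(14) = mex{1,1,1} = 0
G(15) = mex{0,0,0} = 1
Pile A: G(15) = 1.
Pile B: G(11) = 1.
Pile C: G(13) = 1.
Combined Grundy value = 1 ⊕ 1 ⊕ 1 = 1.
A winning move leaves total XOR = 0, i.e. changes one component's Grundy value g to g ⊕ X where X is the current total.
Pile A: need g' = 1⊕1 = 0. Options: 15−1→G=0, 15−3→G=0, 15−7→G=0. Hits: 3.
Pile B: need g' = 1⊕1 = 0. Options: 11−1→G=0, 11−3→G=0, 11−7→G=0. Hits: 3.
Pile C: need g' = 1⊕1 = 0. Options: 13−1→G=0, 13−3→G=0, 13−7→G=0. Hits: 3.

9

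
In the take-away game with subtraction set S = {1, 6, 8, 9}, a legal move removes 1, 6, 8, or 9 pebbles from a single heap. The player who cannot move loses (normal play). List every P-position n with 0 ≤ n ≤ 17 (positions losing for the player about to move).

0, 2, 4, 7, 14, 17

n :  0  1  2  3  4  5  6  7  8  9 10 11 12 13 14 15 16 17
G :  0  1  0  1  0  1  2  0  1  2  3  2  3  2  0  1  2  0
P-positions are exactly the n with G(n) = 0.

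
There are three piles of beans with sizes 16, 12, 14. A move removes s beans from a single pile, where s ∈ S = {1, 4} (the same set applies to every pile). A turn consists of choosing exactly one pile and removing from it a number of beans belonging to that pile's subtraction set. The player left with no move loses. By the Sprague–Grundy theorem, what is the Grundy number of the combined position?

All piles use S = {1, 4}:
G(0) = 0
G(1) = mex{0} = 1
G(2) = mex{1} = 0
G(3) = mex{0} = 1
G(4) = mex{1,0} = 2
G(5) = mex{2,1} = 0
G(6) = mex{0,0} = 1
G(7) = mex{1,1} = 0
G(8) = mex{0,2} = 1
G(9) = mex{1,0} = 2
G(10) = mex{2,1} = 0
G(11) = mex{0,0} = 1
G(12) = mex{1,1} = 0
G(13) = mex{0,2} = 1
G(14) = mex{1,0} = 2
G(15) = mex{2,1} = 0
G(16) = mex{0,0} = 1
Pile A: G(16) = 1.
Pile B: G(12) = 0.
Pile C: G(14) = 2.
Combined Grundy value = 1 ⊕ 0 ⊕ 2 = 3.

3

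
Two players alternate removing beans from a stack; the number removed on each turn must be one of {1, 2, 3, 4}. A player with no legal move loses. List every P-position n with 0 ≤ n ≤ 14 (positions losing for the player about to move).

n :  0  1  2  3  4  5  6  7  8  9 10 11 12 13 14
G :  0  1  2  3  4  0  1  2  3  4  0  1  2  3  4
P-positions are exactly the n with G(n) = 0.

0, 5, 10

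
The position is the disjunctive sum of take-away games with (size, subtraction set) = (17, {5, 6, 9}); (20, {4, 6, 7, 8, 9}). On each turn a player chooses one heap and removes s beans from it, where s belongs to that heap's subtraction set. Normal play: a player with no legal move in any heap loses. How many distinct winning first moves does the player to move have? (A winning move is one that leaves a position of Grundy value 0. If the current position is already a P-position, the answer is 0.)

4

Heap A, S = {5, 6, 9}:
n :  0  1  2  3  4  5  6  7  8  9 10 11 12 13 14 15 16 17
G :  0  0  0  0  0  1  1  1  1  1  2  2  2  2  0  0  0  0
G_A(17) = 0.
Heap B, S = {4, 6, 7, 8, 9}:
G(0) = 0
G(1) = mex{} = 0
G(2) = mex{} = 0
G(3) = mex{} = 0
G(4) = mex{0} = 1
G(5) = mex{0} = 1
G(6) = mex{0,0} = 1
G(7) = mex{0,0,0} = 1
G(8) = mex{1,0,0,0} = 2
G(9) = mex{1,0,0,0,0} = 2
G(10) = mex{1,1,0,0,0} = 2
G(11) = mex{1,1,1,0,0} = 2
G(12) = mex{2,1,1,1,0} = 3
G(13) = mex{2,1,1,1,1} = 0
G(14) = mex{2,2,1,1,1} = 0
G(15) = mex{2,2,2,1,1} = 0
G(16) = mex{3,2,2,2,1} = 0
G(17) = mex{0,2,2,2,2} = 1
G(18) = mex{0,3,2,2,2} = 1
G(19) = mex{0,0,3,2,2} = 1
G(20) = mex{0,0,0,3,2} = 1
G_B(20) = 1.
Combined Grundy value = 0 ⊕ 1 = 1.
A winning move leaves total XOR = 0, i.e. changes one component's Grundy value g to g ⊕ X where X is the current total.
Heap A: need g' = 0⊕1 = 1. Options: 17−5→G=2, 17−6→G=2, 17−9→G=1. Hits: 1.
Heap B: need g' = 1⊕1 = 0. Options: 20−4→G=0, 20−6→G=0, 20−7→G=0, 20−8→G=3, 20−9→G=2. Hits: 3.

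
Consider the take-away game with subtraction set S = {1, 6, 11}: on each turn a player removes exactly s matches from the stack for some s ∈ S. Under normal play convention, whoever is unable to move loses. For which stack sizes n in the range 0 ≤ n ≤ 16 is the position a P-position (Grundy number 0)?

n :  0  1  2  3  4  5  6  7  8  9 10 11 12 13 14 15 16
G :  0  1  0  1  0  1  2  0  1  0  1  2  0  1  0  1  0
P-positions are exactly the n with G(n) = 0.

0, 2, 4, 7, 9, 12, 14, 16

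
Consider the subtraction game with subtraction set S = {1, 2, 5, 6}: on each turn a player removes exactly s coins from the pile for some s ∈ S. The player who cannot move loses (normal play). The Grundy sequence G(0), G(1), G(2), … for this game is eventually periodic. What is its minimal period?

7

n :  0  1  2  3  4  5  6  7  8  9 10 11 12 13 14 15
G :  0  1  2  0  1  2  3  0  1  2  0  1  2  3  0  1
G(n+7) = G(n) holds for n = 0,…,5 (a full window of length max(S) = 6), so the sequence is purely periodic with period 7.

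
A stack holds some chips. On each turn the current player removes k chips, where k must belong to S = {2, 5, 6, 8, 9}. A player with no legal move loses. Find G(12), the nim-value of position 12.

n :  0  1  2  3  4  5  6  7  8  9 10 11 12
G :  0  0  1  1  0  2  1  3  2  2  3  0  2

2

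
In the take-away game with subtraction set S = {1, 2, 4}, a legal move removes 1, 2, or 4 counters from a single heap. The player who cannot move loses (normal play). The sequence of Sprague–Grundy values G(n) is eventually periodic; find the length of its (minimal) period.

n :  0  1  2  3  4  5  6  7  8  9 10 11 12 13 14
G :  0  1  2  0  1  2  0  1  2  0  1  2  0  1  2
G(n+3) = G(n) holds for n = 0,…,3 (a full window of length max(S) = 4), so the sequence is purely periodic with period 3.

3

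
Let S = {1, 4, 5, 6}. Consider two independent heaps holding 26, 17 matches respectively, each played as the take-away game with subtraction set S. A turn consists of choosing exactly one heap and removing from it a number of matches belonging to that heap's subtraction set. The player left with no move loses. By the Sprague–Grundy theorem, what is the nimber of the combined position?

All heaps use S = {1, 4, 5, 6}:
G(0) = 0
G(1) = mex{0} = 1
G(2) = mex{1} = 0
G(3) = mex{0} = 1
G(4) = mex{1,0} = 2
G(5) = mex{2,1,0} = 3
G(6) = mex{3,0,1,0} = 2
G(7) = mex{2,1,0,1} = 3
G(8) = mex{3,2,1,0} = 4
G(9) = mex{4,3,2,1} = 0
G(10) = mex{0,2,3,2} = 1
G(11) = mex{1,3,2,3} = 0
G(12) = mex{0,4,3,2} = 1
G(13) = mex{1,0,4,3} = 2
G(14) = mex{2,1,0,4} = 3
G(15) = mex{3,0,1,0} = 2
G(16) = mex{2,1,0,1} = 3
G(17) = mex{3,2,1,0} = 4
G(18) = mex{4,3,2,1} = 0
G(19) = mex{0,2,3,2} = 1
G(20) = mex{1,3,2,3} = 0
G(21) = mex{0,4,3,2} = 1
G(22) = mex{1,0,4,3} = 2
G(23) = mex{2,1,0,4} = 3
G(24) = mex{3,0,1,0} = 2
G(25) = mex{2,1,0,1} = 3
G(26) = mex{3,2,1,0} = 4
Heap A: G(26) = 4.
Heap B: G(17) = 4.
Combined Grundy value = 4 ⊕ 4 = 0.

0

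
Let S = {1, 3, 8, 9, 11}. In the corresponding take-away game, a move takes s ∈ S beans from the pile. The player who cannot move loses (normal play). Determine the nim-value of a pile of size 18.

0

n :  0  1  2  3  4  5  6  7  8  9 10 11 12 13 14 15 16 17 18
G :  0  1  0  1  0  1  0  1  2  3  2  3  2  3  2  3  0  1  0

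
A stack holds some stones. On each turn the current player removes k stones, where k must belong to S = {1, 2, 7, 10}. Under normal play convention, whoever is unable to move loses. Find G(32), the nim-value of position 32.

n :  0  1  2  3  4  5  6  7  8  9 10 11 12 13 14 15 16 17 18 19 20 21 22 23 24 25 26 27 28 29 30 31 32
G :  0  1  2  0  1  2  0  1  2  0  1  2  0  1  2  0  1  2  0  1  2  0  1  2  0  1  2  0  1  2  0  1  2

2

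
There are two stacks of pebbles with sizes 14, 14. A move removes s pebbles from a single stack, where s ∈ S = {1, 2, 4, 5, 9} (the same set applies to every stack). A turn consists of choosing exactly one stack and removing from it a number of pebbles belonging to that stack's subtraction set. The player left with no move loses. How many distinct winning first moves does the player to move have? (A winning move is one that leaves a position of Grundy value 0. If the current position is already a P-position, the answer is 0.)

All stacks use S = {1, 2, 4, 5, 9}:
n :  0  1  2  3  4  5  6  7  8  9 10 11 12 13 14
G :  0  1  2  0  1  2  0  1  2  3  4  5  3  0  1
Stack A: G(14) = 1.
Stack B: G(14) = 1.
Combined Grundy value = 1 ⊕ 1 = 0.
A winning move leaves total XOR = 0, i.e. changes one component's Grundy value g to g ⊕ X where X is the current total.
Stack A: target g' = 1⊕0 = 1, but every legal move changes the Grundy value (mex property), so 0 moves.
Stack B: target g' = 1⊕0 = 1, but every legal move changes the Grundy value (mex property), so 0 moves.

0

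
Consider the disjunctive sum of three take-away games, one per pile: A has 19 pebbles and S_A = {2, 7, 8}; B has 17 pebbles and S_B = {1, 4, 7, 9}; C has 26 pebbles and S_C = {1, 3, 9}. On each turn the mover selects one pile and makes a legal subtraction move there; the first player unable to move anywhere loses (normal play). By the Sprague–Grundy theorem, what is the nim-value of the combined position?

Pile A, S = {2, 7, 8}:
n :  0  1  2  3  4  5  6  7  8  9 10 11 12 13 14 15 16 17 18 19
G :  0  0  1  1  0  0  1  1  2  2  0  3  1  2  0  0  1  1  2  0
G_A(19) = 0.
Pile B, S = {1, 4, 7, 9}:
n :  0  1  2  3  4  5  6  7  8  9 10 11 12 13 14 15 16 17
G :  0  1  0  1  2  0  1  2  0  1  0  1  2  0  1  2  0  1
G_B(17) = 1.
Pile C, S = {1, 3, 9}:
n :  0  1  2  3  4  5  6  7  8  9 10 11 12 13 14 15 16 17 18 19 20 21 22 23 24 25 26
G :  0  1  0  1  0  1  0  1  0  1  0  1  0  1  0  1  0  1  0  1  0  1  0  1  0  1  0
G_C(26) = 0.
Combined Grundy value = 0 ⊕ 1 ⊕ 0 = 1.

1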